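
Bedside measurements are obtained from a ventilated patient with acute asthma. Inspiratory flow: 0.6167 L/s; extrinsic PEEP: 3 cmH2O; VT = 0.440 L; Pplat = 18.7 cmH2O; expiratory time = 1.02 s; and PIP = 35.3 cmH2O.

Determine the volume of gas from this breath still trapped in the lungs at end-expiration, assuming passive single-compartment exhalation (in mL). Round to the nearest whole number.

R = (PIP − Pplat)/V̇ = (35.3 − 18.7) / 0.6167 = 16.6/0.6167 = 26.917 cmH2O·s/L.
C = Vt/(Pplat − PEEP) = 440.0 / (18.7 − 3) = 440.0/15.7 = 28.025 mL/cmH2O.
τ = R × C = 26.917 × 0.02803 L/cmH2O = 0.7545 s.
Fraction remaining = e^(−Te/τ) = e^(−1.02/0.7545) = 0.2588.
Trapped volume = 440.0 × 0.2588 = 113.87 mL.

114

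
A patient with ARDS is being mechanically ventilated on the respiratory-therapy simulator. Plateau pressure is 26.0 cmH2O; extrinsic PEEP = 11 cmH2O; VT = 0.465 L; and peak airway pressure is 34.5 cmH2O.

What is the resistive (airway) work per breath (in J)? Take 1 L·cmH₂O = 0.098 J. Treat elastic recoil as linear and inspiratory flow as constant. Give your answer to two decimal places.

0.39

With constant inspiratory flow the resistive pressure is constant at PIP − Pplat = 34.5 − 26.0 = 8.5 cmH2O, so resistive work = 8.5 × 0.465 = 3.953 L·cmH2O.
× 0.098 J/(L·cmH2O) → 0.3874 J.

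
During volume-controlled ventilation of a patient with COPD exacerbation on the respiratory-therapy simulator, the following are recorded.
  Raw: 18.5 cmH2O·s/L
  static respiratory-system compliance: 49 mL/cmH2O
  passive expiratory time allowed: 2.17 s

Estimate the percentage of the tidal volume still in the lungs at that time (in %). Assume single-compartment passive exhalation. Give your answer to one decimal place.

τ = R × C = 18.5 × 49 mL/cmH2O = 18.5 × 0.049 L/cmH2O = 0.9065 s.
Passive exhalation: V(t)/V₀ = e^(−t/τ) = e^(−2.17/0.9065) = 0.09128.
Fraction remaining = 0.09128 → 9.128%.

9.1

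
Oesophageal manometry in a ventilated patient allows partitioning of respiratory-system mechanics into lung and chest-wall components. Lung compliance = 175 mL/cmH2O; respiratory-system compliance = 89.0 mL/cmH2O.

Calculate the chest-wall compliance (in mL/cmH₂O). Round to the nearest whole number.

181

1/Ccw = 1/Crs − 1/CL.
1/Ccw = 1/89.0 − 1/175 = 0.005522.
Ccw = 181.09 mL/cmH2O.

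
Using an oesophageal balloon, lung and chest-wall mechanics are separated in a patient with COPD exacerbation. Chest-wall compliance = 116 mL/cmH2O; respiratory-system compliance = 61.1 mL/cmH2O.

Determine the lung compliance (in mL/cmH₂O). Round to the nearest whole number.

129

1/CL = 1/Crs − 1/Ccw.
1/CL = 1/61.1 − 1/116 = 0.007746.
CL = 129.1 mL/cmH2O.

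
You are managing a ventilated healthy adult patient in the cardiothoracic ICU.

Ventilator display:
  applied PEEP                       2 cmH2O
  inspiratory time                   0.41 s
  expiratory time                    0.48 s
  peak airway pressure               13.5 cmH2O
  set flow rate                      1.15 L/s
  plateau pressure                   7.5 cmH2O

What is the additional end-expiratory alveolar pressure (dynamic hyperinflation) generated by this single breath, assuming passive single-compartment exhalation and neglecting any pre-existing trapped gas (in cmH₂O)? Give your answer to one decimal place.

1.9

Vt = flow × Ti = 1.15 L/s × 0.41 s × 1000 mL/L = 471.5 mL.
R = (PIP − Pplat)/V̇ = (13.5 − 7.5) / 1.15 = 6.0/1.15 = 5.217 cmH2O·s/L.
C = Vt/(Pplat − PEEP) = 471.5 / (7.5 − 2) = 471.5/5.5 = 85.727 mL/cmH2O.
τ = R × C = 5.217 × 0.08573 L/cmH2O = 0.4473 s.
Fraction remaining = e^(−Te/τ) = e^(−0.48/0.4473) = 0.3419; trapped volume = 471.5 × 0.3419 = 161.21 mL.
Additional alveolar pressure from trapping ≈ V_trapped / C = 161.21 / 85.727 = 1.881 cmH2O.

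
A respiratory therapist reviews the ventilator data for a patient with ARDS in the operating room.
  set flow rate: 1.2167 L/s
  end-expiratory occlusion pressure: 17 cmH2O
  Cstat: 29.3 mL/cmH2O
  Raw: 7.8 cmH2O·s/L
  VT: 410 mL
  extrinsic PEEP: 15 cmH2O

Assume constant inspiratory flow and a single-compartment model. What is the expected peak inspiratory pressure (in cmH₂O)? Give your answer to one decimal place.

40.5

Total PEEP = 17 cmH2O (set 15 + intrinsic 2); this is the baseline alveolar pressure.
Equation of motion (constant flow): PIP = Vt/C + R·V̇ + PEEP.
PIP = 410/29.3 + 7.8×1.2167 + 17 = 13.993 + 9.49 + 17 = 40.483 cmH2O.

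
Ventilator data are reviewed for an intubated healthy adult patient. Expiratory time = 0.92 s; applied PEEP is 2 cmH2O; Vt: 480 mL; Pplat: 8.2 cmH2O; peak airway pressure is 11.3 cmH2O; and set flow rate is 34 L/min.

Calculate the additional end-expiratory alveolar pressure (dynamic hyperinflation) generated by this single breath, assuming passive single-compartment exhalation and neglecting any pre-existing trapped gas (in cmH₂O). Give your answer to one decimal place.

Flow: 34 L/min ÷ 60 = 0.5667 L/s.
R = (PIP − Pplat)/V̇ = (11.3 − 8.2) / 0.5667 = 3.1/0.5667 = 5.47 cmH2O·s/L.
C = Vt/(Pplat − PEEP) = 480.0 / (8.2 − 2) = 480.0/6.2 = 77.419 mL/cmH2O.
τ = R × C = 5.47 × 0.07742 L/cmH2O = 0.4235 s.
Fraction remaining = e^(−Te/τ) = e^(−0.92/0.4235) = 0.1139; trapped volume = 480.0 × 0.1139 = 54.672 mL.
Additional alveolar pressure from trapping ≈ V_trapped / C = 54.672 / 77.419 = 0.7062 cmH2O.

0.7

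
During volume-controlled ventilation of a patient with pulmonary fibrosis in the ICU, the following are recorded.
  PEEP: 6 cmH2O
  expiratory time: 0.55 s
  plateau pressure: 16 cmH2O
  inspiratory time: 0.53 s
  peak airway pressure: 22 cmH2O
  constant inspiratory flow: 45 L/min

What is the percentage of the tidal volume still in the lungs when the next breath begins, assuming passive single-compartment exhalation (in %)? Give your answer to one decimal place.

Flow: 45 L/min ÷ 60 = 0.75 L/s.
Vt = flow × Ti = 0.75 L/s × 0.53 s × 1000 mL/L = 397.5 mL.
R = (PIP − Pplat)/V̇ = (22 − 16) / 0.75 = 6.0/0.75 = 8.0 cmH2O·s/L.
C = Vt/(Pplat − PEEP) = 397.5 / (16 − 6) = 397.5/10.0 = 39.75 mL/cmH2O.
τ = R × C = 8.0 × 0.03975 L/cmH2O = 0.318 s.
Fraction remaining at end-expiration = e^(−Te/τ) = e^(−0.55/0.318) = 0.1774 → 17.74%.

17.7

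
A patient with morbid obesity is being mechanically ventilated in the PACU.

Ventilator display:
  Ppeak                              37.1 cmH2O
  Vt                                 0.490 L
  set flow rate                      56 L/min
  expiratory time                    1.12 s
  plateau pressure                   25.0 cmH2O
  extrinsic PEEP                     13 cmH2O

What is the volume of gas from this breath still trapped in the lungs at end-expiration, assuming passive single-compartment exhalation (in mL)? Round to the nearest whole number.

Flow: 56 L/min ÷ 60 = 0.9333 L/s.
R = (PIP − Pplat)/V̇ = (37.1 − 25.0) / 0.9333 = 12.1/0.9333 = 12.965 cmH2O·s/L.
C = Vt/(Pplat − PEEP) = 490.0 / (25.0 − 13) = 490.0/12.0 = 40.833 mL/cmH2O.
τ = R × C = 12.965 × 0.04083 L/cmH2O = 0.5294 s.
Fraction remaining = e^(−Te/τ) = e^(−1.12/0.5294) = 0.1206.
Trapped volume = 490.0 × 0.1206 = 59.094 mL.

59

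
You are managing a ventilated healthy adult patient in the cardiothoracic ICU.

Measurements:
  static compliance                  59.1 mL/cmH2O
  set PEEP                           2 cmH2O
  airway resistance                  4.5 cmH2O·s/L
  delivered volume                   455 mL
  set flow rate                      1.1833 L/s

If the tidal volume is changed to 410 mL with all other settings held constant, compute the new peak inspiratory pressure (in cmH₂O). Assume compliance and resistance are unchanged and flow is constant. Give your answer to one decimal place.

PIP = Vt/C + R·V̇ + PEEP (constant-flow equation of motion).
Only the elastic term changes: ΔPIP = ΔVt / C = (410 − 455) / 59.1 = -0.7614 cmH2O.
Original PIP = 455/59.1 + 4.5×1.1833 + 2 = 15.024 cmH2O; new PIP = 15.024 + (-0.7614) = 14.263 cmH2O.

14.3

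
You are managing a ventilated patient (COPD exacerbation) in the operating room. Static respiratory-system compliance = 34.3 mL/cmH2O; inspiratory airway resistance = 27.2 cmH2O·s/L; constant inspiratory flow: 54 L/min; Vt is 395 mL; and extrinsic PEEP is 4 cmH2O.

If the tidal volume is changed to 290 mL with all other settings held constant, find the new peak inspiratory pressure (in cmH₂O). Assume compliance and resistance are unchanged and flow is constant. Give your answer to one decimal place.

Flow: 54 L/min ÷ 60 = 0.9 L/s.
PIP = Vt/C + R·V̇ + PEEP (constant-flow equation of motion).
Only the elastic term changes: ΔPIP = ΔVt / C = (290 − 395) / 34.3 = -3.061 cmH2O.
Original PIP = 395/34.3 + 27.2×0.9 + 4 = 39.996 cmH2O; new PIP = 39.996 + (-3.061) = 36.935 cmH2O.

36.9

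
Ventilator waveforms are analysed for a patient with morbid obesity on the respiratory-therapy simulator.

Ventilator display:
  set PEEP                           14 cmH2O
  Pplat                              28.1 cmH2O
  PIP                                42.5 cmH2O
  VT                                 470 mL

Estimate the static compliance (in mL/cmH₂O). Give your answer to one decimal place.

33.3

Cstat = Vt / (Pplat − PEEP) = 470 / (28.1 − 14) = 470 / 14.1 = 33.333 mL/cmH2O.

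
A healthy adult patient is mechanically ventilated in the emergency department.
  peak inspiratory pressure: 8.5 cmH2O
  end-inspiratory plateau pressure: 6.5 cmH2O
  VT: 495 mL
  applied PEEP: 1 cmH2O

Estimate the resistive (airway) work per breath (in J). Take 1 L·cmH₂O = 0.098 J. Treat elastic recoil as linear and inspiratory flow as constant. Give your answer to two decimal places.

0.10

With constant inspiratory flow the resistive pressure is constant at PIP − Pplat = 8.5 − 6.5 = 2.0 cmH2O, so resistive work = 2.0 × 0.495 = 0.99 L·cmH2O.
× 0.098 J/(L·cmH2O) → 0.09702 J.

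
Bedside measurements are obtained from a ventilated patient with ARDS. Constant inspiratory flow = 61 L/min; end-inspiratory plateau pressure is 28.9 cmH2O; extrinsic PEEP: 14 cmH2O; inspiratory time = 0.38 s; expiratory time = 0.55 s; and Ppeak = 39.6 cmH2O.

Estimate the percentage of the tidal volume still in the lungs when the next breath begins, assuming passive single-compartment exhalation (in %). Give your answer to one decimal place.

13.3

Flow: 61 L/min ÷ 60 = 1.0167 L/s.
Vt = flow × Ti = 1.0167 L/s × 0.38 s × 1000 mL/L = 386.35 mL.
R = (PIP − Pplat)/V̇ = (39.6 − 28.9) / 1.0167 = 10.7/1.0167 = 10.524 cmH2O·s/L.
C = Vt/(Pplat − PEEP) = 386.35 / (28.9 − 14) = 386.35/14.9 = 25.93 mL/cmH2O.
τ = R × C = 10.524 × 0.02593 L/cmH2O = 0.2729 s.
Fraction remaining at end-expiration = e^(−Te/τ) = e^(−0.55/0.2729) = 0.1333 → 13.33%.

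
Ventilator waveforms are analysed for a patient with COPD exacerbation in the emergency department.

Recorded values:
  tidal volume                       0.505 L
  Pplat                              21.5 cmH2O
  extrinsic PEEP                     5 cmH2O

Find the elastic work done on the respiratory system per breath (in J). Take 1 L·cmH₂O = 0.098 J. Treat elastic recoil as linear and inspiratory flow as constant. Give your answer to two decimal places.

0.41

Elastic work ≈ ½ × (Pplat − PEEP) × Vt = 0.5 × (21.5 − 5) × 0.505 L = 0.5 × 16.5 × 0.505 = 4.166 L·cmH2O.
× 0.098 J/(L·cmH2O) → 0.4083 J.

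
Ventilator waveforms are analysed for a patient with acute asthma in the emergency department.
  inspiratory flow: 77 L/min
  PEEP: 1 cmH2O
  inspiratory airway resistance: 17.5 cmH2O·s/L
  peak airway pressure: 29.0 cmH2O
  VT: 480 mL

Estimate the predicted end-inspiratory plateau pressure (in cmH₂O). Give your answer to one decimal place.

6.5

Flow: 77 L/min ÷ 60 = 1.2833 L/s.
Pplat = PIP − Raw × flow = 29.0 − 17.5 × 1.2833 = 29.0 − 22.458 = 6.542 cmH2O.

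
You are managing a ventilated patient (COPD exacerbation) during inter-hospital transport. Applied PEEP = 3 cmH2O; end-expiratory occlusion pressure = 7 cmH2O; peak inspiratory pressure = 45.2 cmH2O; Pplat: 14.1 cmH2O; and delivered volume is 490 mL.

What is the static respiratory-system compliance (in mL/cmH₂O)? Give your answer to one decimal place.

69.0

End-expiratory occlusion gives total PEEP = 7 cmH2O (intrinsic PEEP = 7 − 3 = 4). Use total PEEP for the elastic gradient.
Cstat = Vt / (Pplat − PEEPtotal) = 490 / (14.1 − 7) = 490 / 7.1 = 69.014 mL/cmH2O.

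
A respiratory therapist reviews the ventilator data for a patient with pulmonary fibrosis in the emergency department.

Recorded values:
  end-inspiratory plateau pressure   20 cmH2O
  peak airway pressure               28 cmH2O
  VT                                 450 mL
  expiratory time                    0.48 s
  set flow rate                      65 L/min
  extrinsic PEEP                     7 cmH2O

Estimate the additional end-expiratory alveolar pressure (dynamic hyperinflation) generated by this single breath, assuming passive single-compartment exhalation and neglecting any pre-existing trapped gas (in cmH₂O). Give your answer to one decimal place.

2.0

Flow: 65 L/min ÷ 60 = 1.0833 L/s.
R = (PIP − Pplat)/V̇ = (28 − 20) / 1.0833 = 8.0/1.0833 = 7.385 cmH2O·s/L.
C = Vt/(Pplat − PEEP) = 450.0 / (20 − 7) = 450.0/13.0 = 34.615 mL/cmH2O.
τ = R × C = 7.385 × 0.03462 L/cmH2O = 0.2557 s.
Fraction remaining = e^(−Te/τ) = e^(−0.48/0.2557) = 0.153; trapped volume = 450.0 × 0.153 = 68.85 mL.
Additional alveolar pressure from trapping ≈ V_trapped / C = 68.85 / 34.615 = 1.989 cmH2O.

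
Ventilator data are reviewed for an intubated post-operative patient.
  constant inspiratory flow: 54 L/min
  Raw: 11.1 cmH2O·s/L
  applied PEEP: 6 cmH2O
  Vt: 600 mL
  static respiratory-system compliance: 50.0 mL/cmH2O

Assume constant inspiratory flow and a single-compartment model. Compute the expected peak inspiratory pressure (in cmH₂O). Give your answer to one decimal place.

Flow: 54 L/min ÷ 60 = 0.9 L/s.
Equation of motion (constant flow): PIP = Vt/C + R·V̇ + PEEP.
PIP = 600/50.0 + 11.1×0.9 + 6 = 12.0 + 9.99 + 6 = 27.99 cmH2O.

28.0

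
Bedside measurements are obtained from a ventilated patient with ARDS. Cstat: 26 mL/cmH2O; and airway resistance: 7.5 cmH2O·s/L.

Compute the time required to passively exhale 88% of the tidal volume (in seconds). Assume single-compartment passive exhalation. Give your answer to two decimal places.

0.41

τ = R × C = 7.5 × 26 mL/cmH2O = 7.5 × 0.026 L/cmH2O = 0.195 s.
Exhaled fraction f = 1 − e^(−t/τ) → t = −τ·ln(1 − f) = −0.195·ln(0.12) = 0.4135 s.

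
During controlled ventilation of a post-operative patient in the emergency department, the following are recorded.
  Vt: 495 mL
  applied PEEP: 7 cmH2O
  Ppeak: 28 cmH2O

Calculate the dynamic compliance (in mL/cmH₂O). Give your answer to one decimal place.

Dynamic compliance = Vt / (PIP − PEEP) = 495 / (28 − 7) = 495 / 21.0 = 23.571 mL/cmH2O.

23.6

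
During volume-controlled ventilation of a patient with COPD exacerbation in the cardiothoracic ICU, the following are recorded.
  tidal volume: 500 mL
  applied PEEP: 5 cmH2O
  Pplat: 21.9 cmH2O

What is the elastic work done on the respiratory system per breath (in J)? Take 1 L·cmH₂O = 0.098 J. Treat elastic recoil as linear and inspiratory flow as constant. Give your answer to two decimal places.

Elastic work ≈ ½ × (Pplat − PEEP) × Vt = 0.5 × (21.9 − 5) × 0.500 L = 0.5 × 16.9 × 0.500 = 4.225 L·cmH2O.
× 0.098 J/(L·cmH2O) → 0.4141 J.

0.41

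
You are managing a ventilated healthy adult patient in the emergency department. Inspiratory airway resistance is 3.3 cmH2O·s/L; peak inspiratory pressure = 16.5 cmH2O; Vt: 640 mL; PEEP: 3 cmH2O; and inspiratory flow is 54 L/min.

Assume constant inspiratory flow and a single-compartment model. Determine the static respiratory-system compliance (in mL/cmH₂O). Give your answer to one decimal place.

Flow: 54 L/min ÷ 60 = 0.9 L/s.
Equation of motion (constant flow): PIP = Vt/C + R·V̇ + PEEP.
Vt/C = PIP − R·V̇ − PEEP = 16.5 − 3.3×0.9 − 3 = 16.5 − 2.97 − 3 = 10.53 cmH2O.
C = Vt / 10.53 = 640 / 10.53 = 60.779 mL/cmH2O.

60.8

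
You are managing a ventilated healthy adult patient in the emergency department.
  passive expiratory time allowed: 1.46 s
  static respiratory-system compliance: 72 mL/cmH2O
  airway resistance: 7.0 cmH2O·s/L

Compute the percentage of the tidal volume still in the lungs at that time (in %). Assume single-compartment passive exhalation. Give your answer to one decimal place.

τ = R × C = 7.0 × 72 mL/cmH2O = 7.0 × 0.072 L/cmH2O = 0.504 s.
Passive exhalation: V(t)/V₀ = e^(−t/τ) = e^(−1.46/0.504) = 0.0552.
Fraction remaining = 0.0552 → 5.52%.

5.5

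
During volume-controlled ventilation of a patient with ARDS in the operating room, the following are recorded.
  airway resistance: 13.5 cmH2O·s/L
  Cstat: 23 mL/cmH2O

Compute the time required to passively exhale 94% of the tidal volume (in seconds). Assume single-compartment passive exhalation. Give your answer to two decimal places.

τ = R × C = 13.5 × 23 mL/cmH2O = 13.5 × 0.023 L/cmH2O = 0.3105 s.
Exhaled fraction f = 1 − e^(−t/τ) → t = −τ·ln(1 − f) = −0.3105·ln(0.06) = 0.8736 s.

0.87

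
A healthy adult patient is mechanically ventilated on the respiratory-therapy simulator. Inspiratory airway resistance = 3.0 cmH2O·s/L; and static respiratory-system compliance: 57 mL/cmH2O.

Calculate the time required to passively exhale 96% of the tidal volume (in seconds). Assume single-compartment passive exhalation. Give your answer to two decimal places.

0.55

τ = R × C = 3.0 × 57 mL/cmH2O = 3.0 × 0.057 L/cmH2O = 0.171 s.
Exhaled fraction f = 1 − e^(−t/τ) → t = −τ·ln(1 − f) = −0.171·ln(0.04) = 0.5504 s.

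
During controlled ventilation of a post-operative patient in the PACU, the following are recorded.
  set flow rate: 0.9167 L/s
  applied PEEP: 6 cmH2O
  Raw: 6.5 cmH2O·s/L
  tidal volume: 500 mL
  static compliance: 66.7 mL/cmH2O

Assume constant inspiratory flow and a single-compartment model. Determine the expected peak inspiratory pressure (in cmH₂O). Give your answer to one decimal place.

19.5

Equation of motion (constant flow): PIP = Vt/C + R·V̇ + PEEP.
PIP = 500/66.7 + 6.5×0.9167 + 6 = 7.496 + 5.959 + 6 = 19.455 cmH2O.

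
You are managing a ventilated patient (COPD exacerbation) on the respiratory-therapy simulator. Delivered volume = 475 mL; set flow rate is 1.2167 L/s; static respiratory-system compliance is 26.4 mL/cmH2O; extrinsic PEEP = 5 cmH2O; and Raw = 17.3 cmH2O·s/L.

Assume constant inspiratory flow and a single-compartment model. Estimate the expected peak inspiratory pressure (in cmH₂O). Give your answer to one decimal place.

44.0

Equation of motion (constant flow): PIP = Vt/C + R·V̇ + PEEP.
PIP = 475/26.4 + 17.3×1.2167 + 5 = 17.992 + 21.049 + 5 = 44.041 cmH2O.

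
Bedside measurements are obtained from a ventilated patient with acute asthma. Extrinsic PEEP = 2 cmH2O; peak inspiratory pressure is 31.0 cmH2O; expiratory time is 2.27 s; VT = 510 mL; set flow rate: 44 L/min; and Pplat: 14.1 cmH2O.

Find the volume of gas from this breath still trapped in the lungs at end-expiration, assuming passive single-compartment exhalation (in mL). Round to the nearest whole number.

Flow: 44 L/min ÷ 60 = 0.7333 L/s.
R = (PIP − Pplat)/V̇ = (31.0 − 14.1) / 0.7333 = 16.9/0.7333 = 23.047 cmH2O·s/L.
C = Vt/(Pplat − PEEP) = 510.0 / (14.1 − 2) = 510.0/12.1 = 42.149 mL/cmH2O.
τ = R × C = 23.047 × 0.04215 L/cmH2O = 0.9714 s.
Fraction remaining = e^(−Te/τ) = e^(−2.27/0.9714) = 0.09663.
Trapped volume = 510.0 × 0.09663 = 49.281 mL.

49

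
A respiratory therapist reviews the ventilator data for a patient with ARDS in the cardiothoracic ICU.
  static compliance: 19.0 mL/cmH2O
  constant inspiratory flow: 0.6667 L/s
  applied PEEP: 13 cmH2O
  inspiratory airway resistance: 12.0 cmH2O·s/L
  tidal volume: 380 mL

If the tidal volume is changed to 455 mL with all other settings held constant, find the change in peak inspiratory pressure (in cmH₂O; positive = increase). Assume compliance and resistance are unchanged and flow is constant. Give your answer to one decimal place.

3.9

PIP = Vt/C + R·V̇ + PEEP (constant-flow equation of motion).
Only the elastic term changes: ΔPIP = ΔVt / C = (455 − 380) / 19.0 = 3.947 cmH2O.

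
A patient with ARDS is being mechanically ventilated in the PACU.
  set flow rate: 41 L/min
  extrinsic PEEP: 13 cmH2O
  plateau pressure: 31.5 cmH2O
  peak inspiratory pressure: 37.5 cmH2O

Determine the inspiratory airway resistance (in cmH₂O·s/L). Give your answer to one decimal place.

8.8

Flow: 41 L/min ÷ 60 = 0.6833 L/s.
Raw = (PIP − Pplat) / flow = (37.5 − 31.5) / 0.6833 = 6.0 / 0.6833 = 8.781 cmH2O·s/L.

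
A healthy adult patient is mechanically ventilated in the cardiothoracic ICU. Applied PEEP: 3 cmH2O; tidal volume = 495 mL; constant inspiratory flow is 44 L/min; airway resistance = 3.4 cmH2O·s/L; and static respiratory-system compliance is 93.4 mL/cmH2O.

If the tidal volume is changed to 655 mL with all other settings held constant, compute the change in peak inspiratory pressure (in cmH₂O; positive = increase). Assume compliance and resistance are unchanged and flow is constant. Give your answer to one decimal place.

1.7

PIP = Vt/C + R·V̇ + PEEP (constant-flow equation of motion).
Only the elastic term changes: ΔPIP = ΔVt / C = (655 − 495) / 93.4 = 1.713 cmH2O.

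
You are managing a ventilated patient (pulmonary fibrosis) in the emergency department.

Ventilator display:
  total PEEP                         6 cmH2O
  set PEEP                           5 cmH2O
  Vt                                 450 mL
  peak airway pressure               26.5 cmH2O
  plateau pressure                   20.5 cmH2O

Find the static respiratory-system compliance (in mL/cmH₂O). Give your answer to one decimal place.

31.0

End-expiratory occlusion gives total PEEP = 6 cmH2O (intrinsic PEEP = 6 − 5 = 1). Use total PEEP for the elastic gradient.
Cstat = Vt / (Pplat − PEEPtotal) = 450 / (20.5 − 6) = 450 / 14.5 = 31.034 mL/cmH2O.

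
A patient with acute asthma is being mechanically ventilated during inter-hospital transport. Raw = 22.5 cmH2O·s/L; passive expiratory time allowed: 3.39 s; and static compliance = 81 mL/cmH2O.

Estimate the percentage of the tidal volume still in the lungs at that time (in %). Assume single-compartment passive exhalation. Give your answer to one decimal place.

τ = R × C = 22.5 × 81 mL/cmH2O = 22.5 × 0.081 L/cmH2O = 1.823 s.
Passive exhalation: V(t)/V₀ = e^(−t/τ) = e^(−3.39/1.823) = 0.1557.
Fraction remaining = 0.1557 → 15.57%.

15.6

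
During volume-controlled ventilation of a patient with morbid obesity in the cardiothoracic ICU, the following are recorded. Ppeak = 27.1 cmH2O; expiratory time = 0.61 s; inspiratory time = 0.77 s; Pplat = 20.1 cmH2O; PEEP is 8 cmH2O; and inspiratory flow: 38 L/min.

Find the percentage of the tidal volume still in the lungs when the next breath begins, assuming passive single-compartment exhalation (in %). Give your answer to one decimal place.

Flow: 38 L/min ÷ 60 = 0.6333 L/s.
Vt = flow × Ti = 0.6333 L/s × 0.77 s × 1000 mL/L = 487.64 mL.
R = (PIP − Pplat)/V̇ = (27.1 − 20.1) / 0.6333 = 7.0/0.6333 = 11.053 cmH2O·s/L.
C = Vt/(Pplat − PEEP) = 487.64 / (20.1 − 8) = 487.64/12.1 = 40.301 mL/cmH2O.
τ = R × C = 11.053 × 0.0403 L/cmH2O = 0.4454 s.
Fraction remaining at end-expiration = e^(−Te/τ) = e^(−0.61/0.4454) = 0.2542 → 25.42%.

25.4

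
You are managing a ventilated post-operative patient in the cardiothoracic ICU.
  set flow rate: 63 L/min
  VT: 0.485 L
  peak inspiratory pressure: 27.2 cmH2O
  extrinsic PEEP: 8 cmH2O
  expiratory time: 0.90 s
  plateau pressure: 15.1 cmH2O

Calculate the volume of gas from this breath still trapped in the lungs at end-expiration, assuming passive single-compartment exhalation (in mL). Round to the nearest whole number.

Flow: 63 L/min ÷ 60 = 1.05 L/s.
R = (PIP − Pplat)/V̇ = (27.2 − 15.1) / 1.05 = 12.1/1.05 = 11.524 cmH2O·s/L.
C = Vt/(Pplat − PEEP) = 485.0 / (15.1 − 8) = 485.0/7.1 = 68.31 mL/cmH2O.
τ = R × C = 11.524 × 0.06831 L/cmH2O = 0.7872 s.
Fraction remaining = e^(−Te/τ) = e^(−0.90/0.7872) = 0.3188.
Trapped volume = 485.0 × 0.3188 = 154.62 mL.

155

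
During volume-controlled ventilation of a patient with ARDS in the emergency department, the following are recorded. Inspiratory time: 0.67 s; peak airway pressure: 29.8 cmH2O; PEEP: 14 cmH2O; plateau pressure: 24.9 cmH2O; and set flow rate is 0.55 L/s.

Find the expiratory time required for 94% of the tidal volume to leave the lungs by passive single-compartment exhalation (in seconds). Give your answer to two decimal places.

0.85

Vt = flow × Ti = 0.55 L/s × 0.67 s × 1000 mL/L = 368.5 mL.
R = (PIP − Pplat)/V̇ = (29.8 − 24.9) / 0.55 = 4.9/0.55 = 8.909 cmH2O·s/L.
C = Vt/(Pplat − PEEP) = 368.5 / (24.9 − 14) = 368.5/10.9 = 33.807 mL/cmH2O.
τ = R × C = 8.909 × 0.03381 L/cmH2O = 0.3012 s.
t = −τ·ln(1 − 0.94) = −0.3012·ln(0.06) = 0.8474 s.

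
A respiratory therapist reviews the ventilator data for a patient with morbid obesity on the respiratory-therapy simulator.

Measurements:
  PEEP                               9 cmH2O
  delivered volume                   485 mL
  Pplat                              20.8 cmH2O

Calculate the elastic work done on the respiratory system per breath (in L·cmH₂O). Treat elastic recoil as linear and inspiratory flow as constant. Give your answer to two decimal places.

Elastic work ≈ ½ × (Pplat − PEEP) × Vt = 0.5 × (20.8 − 9) × 0.485 L = 0.5 × 11.8 × 0.485 = 2.862 L·cmH2O.

2.86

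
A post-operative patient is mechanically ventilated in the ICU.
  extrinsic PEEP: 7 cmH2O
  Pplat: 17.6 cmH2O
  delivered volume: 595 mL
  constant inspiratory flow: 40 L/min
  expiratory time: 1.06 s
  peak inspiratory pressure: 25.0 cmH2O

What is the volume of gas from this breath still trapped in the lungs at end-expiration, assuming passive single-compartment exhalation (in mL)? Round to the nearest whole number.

Flow: 40 L/min ÷ 60 = 0.6667 L/s.
R = (PIP − Pplat)/V̇ = (25.0 − 17.6) / 0.6667 = 7.4/0.6667 = 11.099 cmH2O·s/L.
C = Vt/(Pplat − PEEP) = 595.0 / (17.6 − 7) = 595.0/10.6 = 56.132 mL/cmH2O.
τ = R × C = 11.099 × 0.05613 L/cmH2O = 0.623 s.
Fraction remaining = e^(−Te/τ) = e^(−1.06/0.623) = 0.1824.
Trapped volume = 595.0 × 0.1824 = 108.53 mL.

109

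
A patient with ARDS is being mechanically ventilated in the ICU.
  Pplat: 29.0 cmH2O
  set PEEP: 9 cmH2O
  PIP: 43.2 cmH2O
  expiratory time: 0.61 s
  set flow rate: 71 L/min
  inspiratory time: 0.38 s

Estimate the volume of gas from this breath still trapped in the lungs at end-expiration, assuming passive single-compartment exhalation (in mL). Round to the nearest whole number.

47

Flow: 71 L/min ÷ 60 = 1.1833 L/s.
Vt = flow × Ti = 1.1833 L/s × 0.38 s × 1000 mL/L = 449.65 mL.
R = (PIP − Pplat)/V̇ = (43.2 − 29.0) / 1.1833 = 14.2/1.1833 = 12.0 cmH2O·s/L.
C = Vt/(Pplat − PEEP) = 449.65 / (29.0 − 9) = 449.65/20.0 = 22.483 mL/cmH2O.
τ = R × C = 12.0 × 0.02248 L/cmH2O = 0.2698 s.
Fraction remaining = e^(−Te/τ) = e^(−0.61/0.2698) = 0.1043.
Trapped volume = 449.65 × 0.1043 = 46.898 mL.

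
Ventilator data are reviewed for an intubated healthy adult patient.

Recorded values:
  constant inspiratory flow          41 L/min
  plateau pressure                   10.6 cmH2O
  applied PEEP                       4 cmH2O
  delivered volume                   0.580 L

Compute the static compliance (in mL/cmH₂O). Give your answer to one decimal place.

87.9

Cstat = Vt / (Pplat − PEEP) = 580 / (10.6 − 4) = 580 / 6.6 = 87.879 mL/cmH2O.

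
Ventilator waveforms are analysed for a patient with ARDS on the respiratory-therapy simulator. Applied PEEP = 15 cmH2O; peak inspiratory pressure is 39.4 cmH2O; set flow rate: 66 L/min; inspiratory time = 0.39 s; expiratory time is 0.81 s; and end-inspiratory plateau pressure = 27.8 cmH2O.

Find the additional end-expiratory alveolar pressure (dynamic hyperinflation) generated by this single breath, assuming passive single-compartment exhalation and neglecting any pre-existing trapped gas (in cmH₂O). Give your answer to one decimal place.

Flow: 66 L/min ÷ 60 = 1.1 L/s.
Vt = flow × Ti = 1.1 L/s × 0.39 s × 1000 mL/L = 429.0 mL.
R = (PIP − Pplat)/V̇ = (39.4 − 27.8) / 1.1 = 11.6/1.1 = 10.545 cmH2O·s/L.
C = Vt/(Pplat − PEEP) = 429.0 / (27.8 − 15) = 429.0/12.8 = 33.516 mL/cmH2O.
τ = R × C = 10.545 × 0.03352 L/cmH2O = 0.3535 s.
Fraction remaining = e^(−Te/τ) = e^(−0.81/0.3535) = 0.1011; trapped volume = 429.0 × 0.1011 = 43.372 mL.
Additional alveolar pressure from trapping ≈ V_trapped / C = 43.372 / 33.516 = 1.294 cmH2O.

1.3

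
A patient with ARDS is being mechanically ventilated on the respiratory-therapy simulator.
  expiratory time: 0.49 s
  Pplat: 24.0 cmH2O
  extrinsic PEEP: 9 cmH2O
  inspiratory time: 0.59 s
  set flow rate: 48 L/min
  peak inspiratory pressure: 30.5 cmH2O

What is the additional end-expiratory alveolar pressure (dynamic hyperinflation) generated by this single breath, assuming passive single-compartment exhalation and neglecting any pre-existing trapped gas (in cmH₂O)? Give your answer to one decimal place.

Flow: 48 L/min ÷ 60 = 0.8 L/s.
Vt = flow × Ti = 0.8 L/s × 0.59 s × 1000 mL/L = 472.0 mL.
R = (PIP − Pplat)/V̇ = (30.5 − 24.0) / 0.8 = 6.5/0.8 = 8.125 cmH2O·s/L.
C = Vt/(Pplat − PEEP) = 472.0 / (24.0 − 9) = 472.0/15.0 = 31.467 mL/cmH2O.
τ = R × C = 8.125 × 0.03147 L/cmH2O = 0.2557 s.
Fraction remaining = e^(−Te/τ) = e^(−0.49/0.2557) = 0.1471; trapped volume = 472.0 × 0.1471 = 69.431 mL.
Additional alveolar pressure from trapping ≈ V_trapped / C = 69.431 / 31.467 = 2.206 cmH2O.

2.2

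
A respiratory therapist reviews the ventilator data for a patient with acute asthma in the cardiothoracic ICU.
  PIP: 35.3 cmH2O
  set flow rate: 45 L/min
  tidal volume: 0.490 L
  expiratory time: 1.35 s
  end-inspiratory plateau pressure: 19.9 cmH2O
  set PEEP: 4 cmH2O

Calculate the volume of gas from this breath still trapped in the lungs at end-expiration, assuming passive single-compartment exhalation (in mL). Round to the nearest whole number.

58

Flow: 45 L/min ÷ 60 = 0.75 L/s.
R = (PIP − Pplat)/V̇ = (35.3 − 19.9) / 0.75 = 15.4/0.75 = 20.533 cmH2O·s/L.
C = Vt/(Pplat − PEEP) = 490.0 / (19.9 − 4) = 490.0/15.9 = 30.818 mL/cmH2O.
τ = R × C = 20.533 × 0.03082 L/cmH2O = 0.6328 s.
Fraction remaining = e^(−Te/τ) = e^(−1.35/0.6328) = 0.1184.
Trapped volume = 490.0 × 0.1184 = 58.016 mL.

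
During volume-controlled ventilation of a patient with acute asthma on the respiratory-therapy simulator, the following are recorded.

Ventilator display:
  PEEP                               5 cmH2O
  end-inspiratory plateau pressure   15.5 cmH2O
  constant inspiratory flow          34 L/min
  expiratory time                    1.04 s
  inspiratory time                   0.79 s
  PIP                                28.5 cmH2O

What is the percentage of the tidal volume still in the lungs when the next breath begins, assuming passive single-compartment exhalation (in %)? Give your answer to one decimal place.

Flow: 34 L/min ÷ 60 = 0.5667 L/s.
Vt = flow × Ti = 0.5667 L/s × 0.79 s × 1000 mL/L = 447.69 mL.
R = (PIP − Pplat)/V̇ = (28.5 − 15.5) / 0.5667 = 13.0/0.5667 = 22.94 cmH2O·s/L.
C = Vt/(Pplat − PEEP) = 447.69 / (15.5 − 5) = 447.69/10.5 = 42.637 mL/cmH2O.
τ = R × C = 22.94 × 0.04264 L/cmH2O = 0.9782 s.
Fraction remaining at end-expiration = e^(−Te/τ) = e^(−1.04/0.9782) = 0.3454 → 34.54%.

34.5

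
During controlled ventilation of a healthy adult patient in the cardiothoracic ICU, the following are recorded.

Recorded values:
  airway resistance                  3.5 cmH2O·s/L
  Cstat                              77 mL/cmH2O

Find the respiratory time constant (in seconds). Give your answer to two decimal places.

τ = R × C = 3.5 × 77 mL/cmH2O = 3.5 × 0.077 L/cmH2O = 0.2695 s.

0.27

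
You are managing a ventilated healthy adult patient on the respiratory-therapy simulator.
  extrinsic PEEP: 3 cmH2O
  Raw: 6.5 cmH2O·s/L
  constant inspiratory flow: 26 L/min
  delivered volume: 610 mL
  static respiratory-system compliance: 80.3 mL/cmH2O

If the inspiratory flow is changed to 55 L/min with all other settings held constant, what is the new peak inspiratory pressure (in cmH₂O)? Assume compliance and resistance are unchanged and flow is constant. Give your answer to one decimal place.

Flow: 26 L/min ÷ 60 = 0.4333 L/s.
New flow: 55 L/min ÷ 60 = 0.9167 L/s.
PIP = Vt/C + R·V̇ + PEEP (constant-flow equation of motion).
Only the resistive term changes: ΔPIP = R × ΔV̇ = 6.5 × (0.9167 − 0.4333) = 6.5 × 0.4834 = 3.142 cmH2O.
Original PIP = 610/80.3 + 6.5×0.4333 + 3 = 13.413 cmH2O; new PIP = 13.413 + (3.142) = 16.555 cmH2O.

16.6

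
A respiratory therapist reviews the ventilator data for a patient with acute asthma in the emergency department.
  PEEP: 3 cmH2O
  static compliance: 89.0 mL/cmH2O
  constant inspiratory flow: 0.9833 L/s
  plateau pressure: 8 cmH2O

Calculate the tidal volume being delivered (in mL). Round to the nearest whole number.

445

Vt = Cstat × (Pplat − PEEP) = 89.0 × (8 − 3) = 89.0 × 5.0 = 445.0 mL.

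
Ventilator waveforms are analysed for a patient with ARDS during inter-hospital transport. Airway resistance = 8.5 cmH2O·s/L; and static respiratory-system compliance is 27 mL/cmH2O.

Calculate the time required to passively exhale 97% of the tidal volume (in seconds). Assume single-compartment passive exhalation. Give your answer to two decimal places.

τ = R × C = 8.5 × 27 mL/cmH2O = 8.5 × 0.027 L/cmH2O = 0.2295 s.
Exhaled fraction f = 1 − e^(−t/τ) → t = −τ·ln(1 − f) = −0.2295·ln(0.03) = 0.8048 s.

0.80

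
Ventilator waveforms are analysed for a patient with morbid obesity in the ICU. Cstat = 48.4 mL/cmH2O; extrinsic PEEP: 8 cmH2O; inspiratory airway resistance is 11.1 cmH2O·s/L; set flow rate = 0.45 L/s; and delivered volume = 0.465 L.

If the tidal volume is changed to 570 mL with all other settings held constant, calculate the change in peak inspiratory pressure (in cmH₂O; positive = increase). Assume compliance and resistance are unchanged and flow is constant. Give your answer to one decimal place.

PIP = Vt/C + R·V̇ + PEEP (constant-flow equation of motion).
Only the elastic term changes: ΔPIP = ΔVt / C = (570 − 465) / 48.4 = 2.169 cmH2O.

2.2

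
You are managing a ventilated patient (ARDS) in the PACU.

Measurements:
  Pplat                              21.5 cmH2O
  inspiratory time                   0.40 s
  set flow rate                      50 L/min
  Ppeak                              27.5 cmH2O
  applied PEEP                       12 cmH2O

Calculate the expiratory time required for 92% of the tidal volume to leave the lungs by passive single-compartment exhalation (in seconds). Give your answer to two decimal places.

0.64

Flow: 50 L/min ÷ 60 = 0.8333 L/s.
Vt = flow × Ti = 0.8333 L/s × 0.40 s × 1000 mL/L = 333.32 mL.
R = (PIP − Pplat)/V̇ = (27.5 − 21.5) / 0.8333 = 6.0/0.8333 = 7.2 cmH2O·s/L.
C = Vt/(Pplat − PEEP) = 333.32 / (21.5 − 12) = 333.32/9.5 = 35.086 mL/cmH2O.
τ = R × C = 7.2 × 0.03509 L/cmH2O = 0.2526 s.
t = −τ·ln(1 − 0.92) = −0.2526·ln(0.08) = 0.638 s.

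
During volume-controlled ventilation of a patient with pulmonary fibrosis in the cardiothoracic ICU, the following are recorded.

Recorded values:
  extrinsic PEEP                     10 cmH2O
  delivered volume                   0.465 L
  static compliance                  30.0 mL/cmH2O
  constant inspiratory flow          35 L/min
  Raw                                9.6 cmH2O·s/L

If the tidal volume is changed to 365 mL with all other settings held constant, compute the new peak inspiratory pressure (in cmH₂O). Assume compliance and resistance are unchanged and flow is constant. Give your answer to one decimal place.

27.8

Flow: 35 L/min ÷ 60 = 0.5833 L/s.
PIP = Vt/C + R·V̇ + PEEP (constant-flow equation of motion).
Only the elastic term changes: ΔPIP = ΔVt / C = (365 − 465) / 30.0 = -3.333 cmH2O.
Original PIP = 465/30.0 + 9.6×0.5833 + 10 = 31.1 cmH2O; new PIP = 31.1 + (-3.333) = 27.767 cmH2O.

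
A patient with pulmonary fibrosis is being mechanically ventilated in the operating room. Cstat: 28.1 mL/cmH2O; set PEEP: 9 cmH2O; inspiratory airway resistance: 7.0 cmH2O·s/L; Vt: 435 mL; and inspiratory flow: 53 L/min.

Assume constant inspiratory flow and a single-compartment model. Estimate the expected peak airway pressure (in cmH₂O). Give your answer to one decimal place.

Flow: 53 L/min ÷ 60 = 0.8833 L/s.
Equation of motion (constant flow): PIP = Vt/C + R·V̇ + PEEP.
PIP = 435/28.1 + 7.0×0.8833 + 9 = 15.48 + 6.183 + 9 = 30.663 cmH2O.

30.7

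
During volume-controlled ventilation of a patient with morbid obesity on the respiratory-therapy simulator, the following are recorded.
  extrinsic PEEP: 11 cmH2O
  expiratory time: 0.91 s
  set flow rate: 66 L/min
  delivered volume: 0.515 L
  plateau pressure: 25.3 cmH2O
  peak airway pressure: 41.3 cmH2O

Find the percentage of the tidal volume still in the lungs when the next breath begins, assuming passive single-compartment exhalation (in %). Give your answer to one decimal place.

Flow: 66 L/min ÷ 60 = 1.1 L/s.
R = (PIP − Pplat)/V̇ = (41.3 − 25.3) / 1.1 = 16.0/1.1 = 14.545 cmH2O·s/L.
C = Vt/(Pplat − PEEP) = 515.0 / (25.3 − 11) = 515.0/14.3 = 36.014 mL/cmH2O.
τ = R × C = 14.545 × 0.03601 L/cmH2O = 0.5238 s.
Fraction remaining at end-expiration = e^(−Te/τ) = e^(−0.91/0.5238) = 0.176 → 17.6%.

17.6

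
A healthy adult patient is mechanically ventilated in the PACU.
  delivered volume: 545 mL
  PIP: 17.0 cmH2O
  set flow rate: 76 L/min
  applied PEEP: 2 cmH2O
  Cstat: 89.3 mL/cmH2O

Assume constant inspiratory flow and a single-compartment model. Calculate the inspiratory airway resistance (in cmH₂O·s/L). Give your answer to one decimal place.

7.0

Flow: 76 L/min ÷ 60 = 1.2667 L/s.
Equation of motion (constant flow): PIP = Vt/C + R·V̇ + PEEP.
R·V̇ = PIP − Vt/C − PEEP = 17.0 − 545/89.3 − 2 = 17.0 − 6.103 − 2 = 8.897 cmH2O.
R = 8.897 / 1.2667 = 7.024 cmH2O·s/L.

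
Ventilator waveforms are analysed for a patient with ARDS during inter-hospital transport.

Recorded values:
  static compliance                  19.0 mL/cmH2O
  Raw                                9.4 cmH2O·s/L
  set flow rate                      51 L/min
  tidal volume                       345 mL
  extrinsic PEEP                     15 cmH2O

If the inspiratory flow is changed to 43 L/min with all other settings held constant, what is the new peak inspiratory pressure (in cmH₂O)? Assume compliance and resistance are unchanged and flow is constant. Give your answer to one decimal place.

Flow: 51 L/min ÷ 60 = 0.85 L/s.
New flow: 43 L/min ÷ 60 = 0.7167 L/s.
PIP = Vt/C + R·V̇ + PEEP (constant-flow equation of motion).
Only the resistive term changes: ΔPIP = R × ΔV̇ = 9.4 × (0.7167 − 0.85) = 9.4 × -0.1333 = -1.253 cmH2O.
Original PIP = 345/19.0 + 9.4×0.85 + 15 = 41.148 cmH2O; new PIP = 41.148 + (-1.253) = 39.895 cmH2O.

39.9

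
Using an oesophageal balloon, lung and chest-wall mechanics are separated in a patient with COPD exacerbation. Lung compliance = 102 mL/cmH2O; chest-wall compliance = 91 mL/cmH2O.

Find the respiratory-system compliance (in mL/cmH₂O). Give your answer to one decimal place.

48.1

Lung and chest wall are elastances in series: 1/Crs = 1/CL + 1/Ccw.
1/Crs = 1/102 + 1/91 = 0.02079.
Crs = 48.1 mL/cmH2O.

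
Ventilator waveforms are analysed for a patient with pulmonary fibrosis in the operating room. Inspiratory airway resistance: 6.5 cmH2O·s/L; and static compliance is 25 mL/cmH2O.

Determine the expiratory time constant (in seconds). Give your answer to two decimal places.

0.16

τ = R × C = 6.5 × 25 mL/cmH2O = 6.5 × 0.025 L/cmH2O = 0.1625 s.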